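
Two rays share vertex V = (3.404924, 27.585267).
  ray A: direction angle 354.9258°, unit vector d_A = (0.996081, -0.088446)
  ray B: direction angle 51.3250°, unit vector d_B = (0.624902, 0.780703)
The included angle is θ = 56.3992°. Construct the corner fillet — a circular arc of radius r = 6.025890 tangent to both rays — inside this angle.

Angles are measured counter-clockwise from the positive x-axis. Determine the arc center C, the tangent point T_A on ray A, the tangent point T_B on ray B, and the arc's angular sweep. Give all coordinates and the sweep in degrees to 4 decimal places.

bisector direction at 23.1254° = (0.919647,0.392745)
center distance |VC| = r/sin(θ/2) = 6.025890/sin(28.1996°) = 12.752002
C = V + |VC|·bis = (15.1323,32.5936)
T_A = V + ((C−V)·d_A)·d_A = V + 11.2384·d_A = (14.5993,26.5913)
T_B = V + ((C−V)·d_B)·d_B = V + 11.2384·d_B = (10.4278,36.3591)
sweep = 180° − θ = 123.6008°

center=(15.1323,32.5936) T_A=(14.5993,26.5913) T_B=(10.4278,36.3591) sweep=123.6008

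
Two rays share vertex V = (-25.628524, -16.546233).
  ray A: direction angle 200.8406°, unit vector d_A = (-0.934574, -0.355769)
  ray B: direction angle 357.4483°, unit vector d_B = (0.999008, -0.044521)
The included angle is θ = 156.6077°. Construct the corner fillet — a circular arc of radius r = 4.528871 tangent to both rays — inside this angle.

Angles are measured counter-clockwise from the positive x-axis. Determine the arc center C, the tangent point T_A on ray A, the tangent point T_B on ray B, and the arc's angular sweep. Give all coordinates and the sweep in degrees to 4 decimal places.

center=(-24.8935,-21.1124) T_A=(-26.5047,-16.8798) T_B=(-24.6919,-16.5880) sweep=23.3923

bisector direction at 279.1445° = (0.158924,-0.987291)
center distance |VC| = r/sin(θ/2) = 4.528871/sin(78.3038°) = 4.624900
C = V + |VC|·bis = (-24.8935,-21.1124)
T_A = V + ((C−V)·d_A)·d_A = V + 0.9376·d_A = (-26.5047,-16.8798)
T_B = V + ((C−V)·d_B)·d_B = V + 0.9376·d_B = (-24.6919,-16.5880)
sweep = 180° − θ = 23.3923°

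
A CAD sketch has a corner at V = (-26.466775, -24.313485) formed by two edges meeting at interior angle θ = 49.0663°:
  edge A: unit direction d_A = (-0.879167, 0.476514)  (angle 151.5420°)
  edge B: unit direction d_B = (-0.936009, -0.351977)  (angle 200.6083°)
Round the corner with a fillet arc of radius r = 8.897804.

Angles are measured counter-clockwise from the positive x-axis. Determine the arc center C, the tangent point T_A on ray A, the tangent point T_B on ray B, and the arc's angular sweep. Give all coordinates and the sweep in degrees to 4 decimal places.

center=(-47.8457,-22.8467) T_A=(-43.6057,-15.0241) T_B=(-44.7138,-31.1751) sweep=130.9337

bisector direction at 176.0752° = (-0.997655,0.068448)
center distance |VC| = r/sin(θ/2) = 8.897804/sin(24.5331°) = 21.429149
C = V + |VC|·bis = (-47.8457,-22.8467)
T_A = V + ((C−V)·d_A)·d_A = V + 19.4946·d_A = (-43.6057,-15.0241)
T_B = V + ((C−V)·d_B)·d_B = V + 19.4946·d_B = (-44.7138,-31.1751)
sweep = 180° − θ = 130.9337°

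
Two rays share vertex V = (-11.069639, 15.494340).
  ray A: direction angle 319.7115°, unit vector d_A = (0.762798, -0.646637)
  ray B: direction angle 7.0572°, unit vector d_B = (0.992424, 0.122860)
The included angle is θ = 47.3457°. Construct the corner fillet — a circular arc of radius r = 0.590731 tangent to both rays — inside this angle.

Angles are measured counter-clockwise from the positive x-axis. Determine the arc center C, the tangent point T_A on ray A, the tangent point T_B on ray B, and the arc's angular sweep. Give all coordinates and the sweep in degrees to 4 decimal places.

bisector direction at 343.3843° = (0.958245,-0.285950)
center distance |VC| = r/sin(θ/2) = 0.590731/sin(23.6729°) = 1.471259
C = V + |VC|·bis = (-9.6598,15.0736)
T_A = V + ((C−V)·d_A)·d_A = V + 1.3475·d_A = (-10.0418,14.6230)
T_B = V + ((C−V)·d_B)·d_B = V + 1.3475·d_B = (-9.7324,15.6599)
sweep = 180° − θ = 132.6543°

center=(-9.6598,15.0736) T_A=(-10.0418,14.6230) T_B=(-9.7324,15.6599) sweep=132.6543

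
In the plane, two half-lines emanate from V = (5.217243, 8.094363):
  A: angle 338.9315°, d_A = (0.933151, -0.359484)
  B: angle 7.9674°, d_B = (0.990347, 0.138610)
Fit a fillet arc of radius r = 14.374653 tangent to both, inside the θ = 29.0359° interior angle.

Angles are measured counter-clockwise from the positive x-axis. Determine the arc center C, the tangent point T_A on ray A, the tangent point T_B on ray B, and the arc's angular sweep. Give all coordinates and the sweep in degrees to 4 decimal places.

center=(62.1848,1.5528) T_A=(57.0173,-11.8609) T_B=(60.1923,15.7887) sweep=150.9641

bisector direction at 353.4495° = (0.993472,-0.114080)
center distance |VC| = r/sin(θ/2) = 14.374653/sin(14.5180°) = 57.341885
C = V + |VC|·bis = (62.1848,1.5528)
T_A = V + ((C−V)·d_A)·d_A = V + 55.5109·d_A = (57.0173,-11.8609)
T_B = V + ((C−V)·d_B)·d_B = V + 55.5109·d_B = (60.1923,15.7887)
sweep = 180° − θ = 150.9641°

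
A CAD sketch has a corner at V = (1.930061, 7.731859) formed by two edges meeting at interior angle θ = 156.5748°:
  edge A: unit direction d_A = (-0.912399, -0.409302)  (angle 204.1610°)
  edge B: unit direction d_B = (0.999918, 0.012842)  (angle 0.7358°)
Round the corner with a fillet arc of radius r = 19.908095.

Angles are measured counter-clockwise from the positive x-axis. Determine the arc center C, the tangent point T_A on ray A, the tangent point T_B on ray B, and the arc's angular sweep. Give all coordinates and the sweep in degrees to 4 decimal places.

bisector direction at 282.4484° = (0.215560,-0.976491)
center distance |VC| = r/sin(θ/2) = 19.908095/sin(78.2874°) = 20.331432
C = V + |VC|·bis = (6.3127,-12.1216)
T_A = V + ((C−V)·d_A)·d_A = V + 4.1273·d_A = (-1.8357,6.0425)
T_B = V + ((C−V)·d_B)·d_B = V + 4.1273·d_B = (6.0571,7.7849)
sweep = 180° − θ = 23.4252°

center=(6.3127,-12.1216) T_A=(-1.8357,6.0425) T_B=(6.0571,7.7849) sweep=23.4252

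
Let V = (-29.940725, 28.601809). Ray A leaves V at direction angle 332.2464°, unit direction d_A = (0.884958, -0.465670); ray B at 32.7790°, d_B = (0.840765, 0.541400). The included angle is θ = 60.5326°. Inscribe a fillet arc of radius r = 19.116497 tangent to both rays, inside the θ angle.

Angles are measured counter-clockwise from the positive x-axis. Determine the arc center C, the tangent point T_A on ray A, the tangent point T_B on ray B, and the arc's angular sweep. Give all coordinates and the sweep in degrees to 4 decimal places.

bisector direction at 2.5127° = (0.999039,0.043841)
center distance |VC| = r/sin(θ/2) = 19.116497/sin(30.2663°) = 37.928074
C = V + |VC|·bis = (7.9509,30.2646)
T_A = V + ((C−V)·d_A)·d_A = V + 32.7582·d_A = (-0.9511,13.3473)
T_B = V + ((C−V)·d_B)·d_B = V + 32.7582·d_B = (-2.3988,46.3371)
sweep = 180° − θ = 119.4674°

center=(7.9509,30.2646) T_A=(-0.9511,13.3473) T_B=(-2.3988,46.3371) sweep=119.4674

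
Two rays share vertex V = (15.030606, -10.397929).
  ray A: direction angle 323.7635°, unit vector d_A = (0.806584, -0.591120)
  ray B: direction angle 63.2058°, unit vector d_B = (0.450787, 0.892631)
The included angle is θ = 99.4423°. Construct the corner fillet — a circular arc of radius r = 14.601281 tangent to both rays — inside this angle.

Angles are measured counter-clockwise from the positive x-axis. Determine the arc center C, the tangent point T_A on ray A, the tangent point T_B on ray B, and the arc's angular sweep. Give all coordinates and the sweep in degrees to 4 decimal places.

bisector direction at 13.4846° = (0.972432,0.233185)
center distance |VC| = r/sin(θ/2) = 14.601281/sin(49.7212°) = 19.139004
C = V + |VC|·bis = (33.6420,-5.9350)
T_A = V + ((C−V)·d_A)·d_A = V + 12.3735·d_A = (25.0109,-17.7122)
T_B = V + ((C−V)·d_B)·d_B = V + 12.3735·d_B = (20.6084,0.6471)
sweep = 180° − θ = 80.5577°

center=(33.6420,-5.9350) T_A=(25.0109,-17.7122) T_B=(20.6084,0.6471) sweep=80.5577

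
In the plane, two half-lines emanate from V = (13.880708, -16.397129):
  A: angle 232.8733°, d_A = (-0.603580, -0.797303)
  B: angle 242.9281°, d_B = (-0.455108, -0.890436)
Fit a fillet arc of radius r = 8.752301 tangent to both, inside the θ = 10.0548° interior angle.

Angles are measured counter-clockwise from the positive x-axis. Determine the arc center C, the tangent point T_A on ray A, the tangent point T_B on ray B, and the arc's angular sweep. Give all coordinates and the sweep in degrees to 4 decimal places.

center=(-39.1919,-101.0045) T_A=(-46.1702,-95.7218) T_B=(-31.3986,-104.9877) sweep=169.9452

bisector direction at 237.9007° = (-0.531388,-0.847128)
center distance |VC| = r/sin(θ/2) = 8.752301/sin(5.0274°) = 99.875476
C = V + |VC|·bis = (-39.1919,-101.0045)
T_A = V + ((C−V)·d_A)·d_A = V + 99.4912·d_A = (-46.1702,-95.7218)
T_B = V + ((C−V)·d_B)·d_B = V + 99.4912·d_B = (-31.3986,-104.9877)
sweep = 180° − θ = 169.9452°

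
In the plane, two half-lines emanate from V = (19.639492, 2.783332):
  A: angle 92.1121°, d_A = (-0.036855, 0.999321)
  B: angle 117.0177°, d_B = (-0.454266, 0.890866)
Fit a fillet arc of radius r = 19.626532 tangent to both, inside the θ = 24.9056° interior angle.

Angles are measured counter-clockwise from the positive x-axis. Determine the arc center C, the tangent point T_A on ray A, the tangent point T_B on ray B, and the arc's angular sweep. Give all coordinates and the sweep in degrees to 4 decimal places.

center=(-3.2492,90.8756) T_A=(16.3640,91.5989) T_B=(-20.7338,81.9599) sweep=155.0944

bisector direction at 104.5649° = (-0.251476,0.967863)
center distance |VC| = r/sin(θ/2) = 19.626532/sin(12.4528°) = 91.017262
C = V + |VC|·bis = (-3.2492,90.8756)
T_A = V + ((C−V)·d_A)·d_A = V + 88.8760·d_A = (16.3640,91.5989)
T_B = V + ((C−V)·d_B)·d_B = V + 88.8760·d_B = (-20.7338,81.9599)
sweep = 180° − θ = 155.0944°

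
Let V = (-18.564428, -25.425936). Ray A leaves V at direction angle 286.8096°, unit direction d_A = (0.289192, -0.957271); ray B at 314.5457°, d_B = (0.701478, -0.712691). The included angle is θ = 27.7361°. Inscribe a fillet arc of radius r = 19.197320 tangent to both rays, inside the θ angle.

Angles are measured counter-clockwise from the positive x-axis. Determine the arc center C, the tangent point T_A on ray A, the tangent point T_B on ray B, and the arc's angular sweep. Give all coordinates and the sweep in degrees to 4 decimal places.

center=(22.2998,-94.3104) T_A=(3.9228,-99.8621) T_B=(35.9816,-80.8439) sweep=152.2639

bisector direction at 300.6776° = (0.510207,-0.860051)
center distance |VC| = r/sin(θ/2) = 19.197320/sin(13.8681°) = 80.093388
C = V + |VC|·bis = (22.2998,-94.3104)
T_A = V + ((C−V)·d_A)·d_A = V + 77.7587·d_A = (3.9228,-99.8621)
T_B = V + ((C−V)·d_B)·d_B = V + 77.7587·d_B = (35.9816,-80.8439)
sweep = 180° − θ = 152.2639°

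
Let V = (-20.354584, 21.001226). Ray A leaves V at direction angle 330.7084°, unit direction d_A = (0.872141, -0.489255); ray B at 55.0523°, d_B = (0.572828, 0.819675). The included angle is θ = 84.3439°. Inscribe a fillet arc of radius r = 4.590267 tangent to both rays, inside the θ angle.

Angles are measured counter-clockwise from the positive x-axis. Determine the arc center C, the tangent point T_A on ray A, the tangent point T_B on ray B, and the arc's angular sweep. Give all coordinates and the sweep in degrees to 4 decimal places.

bisector direction at 12.8803° = (0.974838,0.222916)
center distance |VC| = r/sin(θ/2) = 4.590267/sin(42.1720°) = 6.837288
C = V + |VC|·bis = (-13.6893,22.5254)
T_A = V + ((C−V)·d_A)·d_A = V + 5.0673·d_A = (-15.9351,18.5220)
T_B = V + ((C−V)·d_B)·d_B = V + 5.0673·d_B = (-17.4519,25.1548)
sweep = 180° − θ = 95.6561°

center=(-13.6893,22.5254) T_A=(-15.9351,18.5220) T_B=(-17.4519,25.1548) sweep=95.6561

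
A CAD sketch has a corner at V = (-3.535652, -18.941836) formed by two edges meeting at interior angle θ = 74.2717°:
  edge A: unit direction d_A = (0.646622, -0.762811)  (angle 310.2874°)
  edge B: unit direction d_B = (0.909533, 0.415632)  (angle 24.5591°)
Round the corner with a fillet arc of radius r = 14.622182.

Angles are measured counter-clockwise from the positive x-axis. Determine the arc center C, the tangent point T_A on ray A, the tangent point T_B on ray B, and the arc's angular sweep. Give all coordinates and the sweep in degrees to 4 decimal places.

center=(20.1038,-24.2158) T_A=(8.9499,-33.6708) T_B=(14.0264,-10.9165) sweep=105.7283

bisector direction at 347.4232° = (0.976005,-0.217747)
center distance |VC| = r/sin(θ/2) = 14.622182/sin(37.1358°) = 24.220663
C = V + |VC|·bis = (20.1038,-24.2158)
T_A = V + ((C−V)·d_A)·d_A = V + 19.3089·d_A = (8.9499,-33.6708)
T_B = V + ((C−V)·d_B)·d_B = V + 19.3089·d_B = (14.0264,-10.9165)
sweep = 180° − θ = 105.7283°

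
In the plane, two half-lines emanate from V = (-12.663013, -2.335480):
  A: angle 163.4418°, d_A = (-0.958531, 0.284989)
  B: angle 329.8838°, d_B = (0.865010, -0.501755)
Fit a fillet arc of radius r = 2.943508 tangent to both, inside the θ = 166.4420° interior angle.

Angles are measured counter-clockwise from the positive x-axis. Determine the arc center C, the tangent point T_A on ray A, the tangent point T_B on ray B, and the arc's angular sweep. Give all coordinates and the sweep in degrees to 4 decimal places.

center=(-13.8373,-5.0572) T_A=(-12.9984,-2.2358) T_B=(-12.3603,-2.5110) sweep=13.5580

bisector direction at 246.6628° = (-0.396142,-0.918189)
center distance |VC| = r/sin(θ/2) = 2.943508/sin(83.2210°) = 2.964231
C = V + |VC|·bis = (-13.8373,-5.0572)
T_A = V + ((C−V)·d_A)·d_A = V + 0.3499·d_A = (-12.9984,-2.2358)
T_B = V + ((C−V)·d_B)·d_B = V + 0.3499·d_B = (-12.3603,-2.5110)
sweep = 180° − θ = 13.5580°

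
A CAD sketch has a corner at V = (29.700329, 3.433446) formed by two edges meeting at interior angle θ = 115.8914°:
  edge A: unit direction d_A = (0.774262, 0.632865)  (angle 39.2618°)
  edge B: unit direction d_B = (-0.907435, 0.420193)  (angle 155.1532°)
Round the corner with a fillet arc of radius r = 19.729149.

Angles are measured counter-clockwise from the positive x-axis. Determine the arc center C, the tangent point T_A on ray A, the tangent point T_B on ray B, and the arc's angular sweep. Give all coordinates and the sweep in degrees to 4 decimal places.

bisector direction at 97.2075° = (-0.125463,0.992098)
center distance |VC| = r/sin(θ/2) = 19.729149/sin(57.9457°) = 23.277982
C = V + |VC|·bis = (26.7798,26.5275)
T_A = V + ((C−V)·d_A)·d_A = V + 12.3542·d_A = (39.2657,11.2520)
T_B = V + ((C−V)·d_B)·d_B = V + 12.3542·d_B = (18.4897,8.6246)
sweep = 180° − θ = 64.1086°

center=(26.7798,26.5275) T_A=(39.2657,11.2520) T_B=(18.4897,8.6246) sweep=64.1086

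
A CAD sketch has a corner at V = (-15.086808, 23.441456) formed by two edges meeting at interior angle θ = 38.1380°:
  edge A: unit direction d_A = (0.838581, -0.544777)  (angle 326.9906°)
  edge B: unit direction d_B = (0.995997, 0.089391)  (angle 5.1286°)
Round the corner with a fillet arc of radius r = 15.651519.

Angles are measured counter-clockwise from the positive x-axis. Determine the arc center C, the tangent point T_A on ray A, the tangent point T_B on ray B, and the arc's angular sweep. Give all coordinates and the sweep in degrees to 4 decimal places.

bisector direction at 346.0596° = (0.970547,-0.240912)
center distance |VC| = r/sin(θ/2) = 15.651519/sin(19.0690°) = 47.906959
C = V + |VC|·bis = (31.4091,11.9001)
T_A = V + ((C−V)·d_A)·d_A = V + 45.2781·d_A = (22.8826,-1.2250)
T_B = V + ((C−V)·d_B)·d_B = V + 45.2781·d_B = (30.0100,27.4889)
sweep = 180° − θ = 141.8620°

center=(31.4091,11.9001) T_A=(22.8826,-1.2250) T_B=(30.0100,27.4889) sweep=141.8620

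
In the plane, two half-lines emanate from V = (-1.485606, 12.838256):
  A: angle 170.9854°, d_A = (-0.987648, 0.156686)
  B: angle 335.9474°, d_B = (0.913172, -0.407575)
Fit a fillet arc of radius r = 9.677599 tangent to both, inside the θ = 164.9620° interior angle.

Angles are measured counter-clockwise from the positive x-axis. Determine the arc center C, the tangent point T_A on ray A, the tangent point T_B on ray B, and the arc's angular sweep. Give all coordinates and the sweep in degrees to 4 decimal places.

bisector direction at 253.4664° = (-0.284578,-0.958653)
center distance |VC| = r/sin(θ/2) = 9.677599/sin(82.4810°) = 9.761533
C = V + |VC|·bis = (-4.2635,3.4803)
T_A = V + ((C−V)·d_A)·d_A = V + 1.2773·d_A = (-2.7472,13.0384)
T_B = V + ((C−V)·d_B)·d_B = V + 1.2773·d_B = (-0.3192,12.3176)
sweep = 180° − θ = 15.0380°

center=(-4.2635,3.4803) T_A=(-2.7472,13.0384) T_B=(-0.3192,12.3176) sweep=15.0380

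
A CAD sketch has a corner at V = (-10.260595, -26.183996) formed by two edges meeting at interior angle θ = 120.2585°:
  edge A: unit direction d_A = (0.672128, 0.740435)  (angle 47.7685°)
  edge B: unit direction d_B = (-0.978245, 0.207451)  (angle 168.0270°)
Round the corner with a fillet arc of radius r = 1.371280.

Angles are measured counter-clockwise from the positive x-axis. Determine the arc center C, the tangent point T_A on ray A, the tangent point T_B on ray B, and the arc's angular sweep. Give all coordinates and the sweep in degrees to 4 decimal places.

center=(-10.7466,-24.6792) T_A=(-9.7312,-25.6008) T_B=(-11.0311,-26.0206) sweep=59.7415

bisector direction at 107.8978° = (-0.307319,0.951606)
center distance |VC| = r/sin(θ/2) = 1.371280/sin(60.1292°) = 1.581362
C = V + |VC|·bis = (-10.7466,-24.6792)
T_A = V + ((C−V)·d_A)·d_A = V + 0.7876·d_A = (-9.7312,-25.6008)
T_B = V + ((C−V)·d_B)·d_B = V + 0.7876·d_B = (-11.0311,-26.0206)
sweep = 180° − θ = 59.7415°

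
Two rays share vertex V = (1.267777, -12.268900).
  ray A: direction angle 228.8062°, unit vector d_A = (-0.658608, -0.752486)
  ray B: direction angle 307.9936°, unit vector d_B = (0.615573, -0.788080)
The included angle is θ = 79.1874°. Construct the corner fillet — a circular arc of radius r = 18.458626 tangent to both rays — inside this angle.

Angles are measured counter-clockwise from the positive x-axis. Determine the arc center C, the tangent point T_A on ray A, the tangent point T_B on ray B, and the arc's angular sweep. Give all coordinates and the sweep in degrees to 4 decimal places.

center=(0.4591,-41.2196) T_A=(-13.4308,-29.0626) T_B=(15.0059,-29.8570) sweep=100.8126

bisector direction at 268.3999° = (-0.027923,-0.999610)
center distance |VC| = r/sin(θ/2) = 18.458626/sin(39.5937°) = 28.962010
C = V + |VC|·bis = (0.4591,-41.2196)
T_A = V + ((C−V)·d_A)·d_A = V + 22.3176·d_A = (-13.4308,-29.0626)
T_B = V + ((C−V)·d_B)·d_B = V + 22.3176·d_B = (15.0059,-29.8570)
sweep = 180° − θ = 100.8126°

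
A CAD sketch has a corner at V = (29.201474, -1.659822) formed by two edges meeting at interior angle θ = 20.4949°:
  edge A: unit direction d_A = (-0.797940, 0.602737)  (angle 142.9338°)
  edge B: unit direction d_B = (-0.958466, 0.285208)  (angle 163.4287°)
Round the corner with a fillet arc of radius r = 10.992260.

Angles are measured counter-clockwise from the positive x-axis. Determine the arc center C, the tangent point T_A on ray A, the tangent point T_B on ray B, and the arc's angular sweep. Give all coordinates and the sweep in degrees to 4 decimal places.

center=(-25.9415,26.2175) T_A=(-19.3160,34.9887) T_B=(-29.0765,15.6818) sweep=159.5051

bisector direction at 153.1813° = (-0.892438,0.451170)
center distance |VC| = r/sin(θ/2) = 10.992260/sin(10.2475°) = 61.789070
C = V + |VC|·bis = (-25.9415,26.2175)
T_A = V + ((C−V)·d_A)·d_A = V + 60.8034·d_A = (-19.3160,34.9887)
T_B = V + ((C−V)·d_B)·d_B = V + 60.8034·d_B = (-29.0765,15.6818)
sweep = 180° − θ = 159.5051°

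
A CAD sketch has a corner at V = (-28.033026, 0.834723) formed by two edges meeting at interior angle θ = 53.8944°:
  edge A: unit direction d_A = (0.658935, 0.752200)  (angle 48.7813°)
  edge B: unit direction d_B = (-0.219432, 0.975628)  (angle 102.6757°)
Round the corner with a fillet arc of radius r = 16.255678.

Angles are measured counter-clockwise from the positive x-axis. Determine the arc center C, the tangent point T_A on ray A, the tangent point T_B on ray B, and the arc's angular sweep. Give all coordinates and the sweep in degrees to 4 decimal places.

center=(-19.1902,35.5988) T_A=(-6.9627,24.8874) T_B=(-35.0497,32.0318) sweep=126.1056

bisector direction at 75.7285° = (0.246517,0.969138)
center distance |VC| = r/sin(θ/2) = 16.255678/sin(26.9472°) = 35.871100
C = V + |VC|·bis = (-19.1902,35.5988)
T_A = V + ((C−V)·d_A)·d_A = V + 31.9764·d_A = (-6.9627,24.8874)
T_B = V + ((C−V)·d_B)·d_B = V + 31.9764·d_B = (-35.0497,32.0318)
sweep = 180° − θ = 126.1056°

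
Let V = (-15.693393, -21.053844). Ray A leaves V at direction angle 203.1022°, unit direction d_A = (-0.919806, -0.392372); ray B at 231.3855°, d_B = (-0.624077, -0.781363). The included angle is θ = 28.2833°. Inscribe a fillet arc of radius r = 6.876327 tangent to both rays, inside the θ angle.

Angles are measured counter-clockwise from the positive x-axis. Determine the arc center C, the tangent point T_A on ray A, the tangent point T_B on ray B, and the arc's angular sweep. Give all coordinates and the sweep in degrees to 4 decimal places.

center=(-38.0985,-38.0873) T_A=(-40.7966,-31.7624) T_B=(-32.7256,-42.3787) sweep=151.7167

bisector direction at 217.2439° = (-0.796067,-0.605209)
center distance |VC| = r/sin(θ/2) = 6.876327/sin(14.1417°) = 28.144760
C = V + |VC|·bis = (-38.0985,-38.0873)
T_A = V + ((C−V)·d_A)·d_A = V + 27.2918·d_A = (-40.7966,-31.7624)
T_B = V + ((C−V)·d_B)·d_B = V + 27.2918·d_B = (-32.7256,-42.3787)
sweep = 180° − θ = 151.7167°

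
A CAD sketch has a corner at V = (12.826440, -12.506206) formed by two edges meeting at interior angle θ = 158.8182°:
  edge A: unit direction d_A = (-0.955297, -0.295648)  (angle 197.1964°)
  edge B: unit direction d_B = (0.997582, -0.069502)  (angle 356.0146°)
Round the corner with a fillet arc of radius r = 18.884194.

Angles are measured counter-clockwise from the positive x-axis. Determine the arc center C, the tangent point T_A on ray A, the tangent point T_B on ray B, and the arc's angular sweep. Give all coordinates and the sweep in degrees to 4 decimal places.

center=(15.0364,-31.5901) T_A=(9.4533,-13.5501) T_B=(16.3489,-12.7516) sweep=21.1818

bisector direction at 276.6055° = (0.115033,-0.993362)
center distance |VC| = r/sin(θ/2) = 18.884194/sin(79.4091°) = 19.211470
C = V + |VC|·bis = (15.0364,-31.5901)
T_A = V + ((C−V)·d_A)·d_A = V + 3.5310·d_A = (9.4533,-13.5501)
T_B = V + ((C−V)·d_B)·d_B = V + 3.5310·d_B = (16.3489,-12.7516)
sweep = 180° − θ = 21.1818°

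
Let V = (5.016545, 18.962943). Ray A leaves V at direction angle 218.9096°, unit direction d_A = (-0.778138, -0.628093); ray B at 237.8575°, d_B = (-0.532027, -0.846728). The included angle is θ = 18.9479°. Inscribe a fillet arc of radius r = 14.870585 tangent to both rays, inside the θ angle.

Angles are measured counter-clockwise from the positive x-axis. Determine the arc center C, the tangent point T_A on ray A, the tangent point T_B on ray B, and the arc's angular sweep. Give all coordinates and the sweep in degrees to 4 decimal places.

center=(-54.9848,-48.5791) T_A=(-64.3249,-37.0077) T_B=(-42.3934,-56.4906) sweep=161.0521

bisector direction at 228.3836° = (-0.664141,-0.747607)
center distance |VC| = r/sin(θ/2) = 14.870585/sin(9.4740°) = 90.344231
C = V + |VC|·bis = (-54.9848,-48.5791)
T_A = V + ((C−V)·d_A)·d_A = V + 89.1120·d_A = (-64.3249,-37.0077)
T_B = V + ((C−V)·d_B)·d_B = V + 89.1120·d_B = (-42.3934,-56.4906)
sweep = 180° − θ = 161.0521°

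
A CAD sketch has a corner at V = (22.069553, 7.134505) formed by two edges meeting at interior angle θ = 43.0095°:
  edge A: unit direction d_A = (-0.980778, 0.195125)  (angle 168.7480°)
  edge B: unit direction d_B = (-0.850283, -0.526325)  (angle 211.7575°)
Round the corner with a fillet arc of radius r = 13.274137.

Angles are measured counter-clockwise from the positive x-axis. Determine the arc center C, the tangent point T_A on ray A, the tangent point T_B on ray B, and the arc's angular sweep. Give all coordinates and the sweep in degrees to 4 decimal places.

center=(-13.5631,0.6893) T_A=(-10.9730,13.7083) T_B=(-6.5766,-10.5975) sweep=136.9905

bisector direction at 190.2528° = (-0.984032,-0.177991)
center distance |VC| = r/sin(θ/2) = 13.274137/sin(21.5048°) = 36.210913
C = V + |VC|·bis = (-13.5631,0.6893)
T_A = V + ((C−V)·d_A)·d_A = V + 33.6902·d_A = (-10.9730,13.7083)
T_B = V + ((C−V)·d_B)·d_B = V + 33.6902·d_B = (-6.5766,-10.5975)
sweep = 180° − θ = 136.9905°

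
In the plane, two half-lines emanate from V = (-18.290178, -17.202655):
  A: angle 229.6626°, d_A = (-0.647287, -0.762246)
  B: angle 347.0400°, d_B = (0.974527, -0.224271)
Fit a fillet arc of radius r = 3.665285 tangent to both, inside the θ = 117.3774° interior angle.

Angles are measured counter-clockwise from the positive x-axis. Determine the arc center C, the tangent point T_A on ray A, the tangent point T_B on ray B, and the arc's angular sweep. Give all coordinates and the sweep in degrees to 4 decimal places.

center=(-16.9395,-21.2746) T_A=(-19.7333,-18.9021) T_B=(-16.1175,-17.7027) sweep=62.6226

bisector direction at 288.3513° = (0.314842,-0.949144)
center distance |VC| = r/sin(θ/2) = 3.665285/sin(58.6887°) = 4.290113
C = V + |VC|·bis = (-16.9395,-21.2746)
T_A = V + ((C−V)·d_A)·d_A = V + 2.2295·d_A = (-19.7333,-18.9021)
T_B = V + ((C−V)·d_B)·d_B = V + 2.2295·d_B = (-16.1175,-17.7027)
sweep = 180° − θ = 62.6226°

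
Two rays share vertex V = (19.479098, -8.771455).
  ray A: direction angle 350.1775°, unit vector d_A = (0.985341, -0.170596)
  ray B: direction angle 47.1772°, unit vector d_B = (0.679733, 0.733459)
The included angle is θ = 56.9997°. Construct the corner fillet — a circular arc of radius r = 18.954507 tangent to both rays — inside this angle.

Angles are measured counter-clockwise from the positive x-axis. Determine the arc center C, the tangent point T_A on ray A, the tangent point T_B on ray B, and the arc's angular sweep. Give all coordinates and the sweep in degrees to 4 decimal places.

bisector direction at 18.6773° = (0.947337,0.320239)
center distance |VC| = r/sin(θ/2) = 18.954507/sin(28.4998°) = 39.723882
C = V + |VC|·bis = (57.1110,3.9497)
T_A = V + ((C−V)·d_A)·d_A = V + 34.9101·d_A = (53.8774,-14.7270)
T_B = V + ((C−V)·d_B)·d_B = V + 34.9101·d_B = (43.2086,16.8337)
sweep = 180° − θ = 123.0003°

center=(57.1110,3.9497) T_A=(53.8774,-14.7270) T_B=(43.2086,16.8337) sweep=123.0003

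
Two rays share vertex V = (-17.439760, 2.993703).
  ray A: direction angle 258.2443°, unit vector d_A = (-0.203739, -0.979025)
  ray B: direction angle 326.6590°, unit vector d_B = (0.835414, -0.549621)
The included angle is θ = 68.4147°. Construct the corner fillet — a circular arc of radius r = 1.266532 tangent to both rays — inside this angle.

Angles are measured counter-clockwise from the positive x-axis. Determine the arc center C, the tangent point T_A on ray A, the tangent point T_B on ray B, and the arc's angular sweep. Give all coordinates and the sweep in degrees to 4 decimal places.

center=(-16.5794,0.9116) T_A=(-17.8194,1.1697) T_B=(-15.8833,1.9697) sweep=111.5853

bisector direction at 292.4517° = (0.381904,-0.924202)
center distance |VC| = r/sin(θ/2) = 1.266532/sin(34.2073°) = 2.252856
C = V + |VC|·bis = (-16.5794,0.9116)
T_A = V + ((C−V)·d_A)·d_A = V + 1.8631·d_A = (-17.8194,1.1697)
T_B = V + ((C−V)·d_B)·d_B = V + 1.8631·d_B = (-15.8833,1.9697)
sweep = 180° − θ = 111.5853°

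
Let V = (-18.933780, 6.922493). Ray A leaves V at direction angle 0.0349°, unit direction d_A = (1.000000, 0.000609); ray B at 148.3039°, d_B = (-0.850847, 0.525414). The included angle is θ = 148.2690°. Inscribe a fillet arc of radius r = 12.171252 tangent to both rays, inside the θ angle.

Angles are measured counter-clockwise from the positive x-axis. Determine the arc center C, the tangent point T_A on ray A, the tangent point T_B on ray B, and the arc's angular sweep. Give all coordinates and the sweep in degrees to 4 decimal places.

center=(-15.4820,19.0958) T_A=(-15.4746,6.9246) T_B=(-21.8770,8.7400) sweep=31.7310

bisector direction at 74.1694° = (0.272794,0.962072)
center distance |VC| = r/sin(θ/2) = 12.171252/sin(74.1345°) = 12.653264
C = V + |VC|·bis = (-15.4820,19.0958)
T_A = V + ((C−V)·d_A)·d_A = V + 3.4592·d_A = (-15.4746,6.9246)
T_B = V + ((C−V)·d_B)·d_B = V + 3.4592·d_B = (-21.8770,8.7400)
sweep = 180° − θ = 31.7310°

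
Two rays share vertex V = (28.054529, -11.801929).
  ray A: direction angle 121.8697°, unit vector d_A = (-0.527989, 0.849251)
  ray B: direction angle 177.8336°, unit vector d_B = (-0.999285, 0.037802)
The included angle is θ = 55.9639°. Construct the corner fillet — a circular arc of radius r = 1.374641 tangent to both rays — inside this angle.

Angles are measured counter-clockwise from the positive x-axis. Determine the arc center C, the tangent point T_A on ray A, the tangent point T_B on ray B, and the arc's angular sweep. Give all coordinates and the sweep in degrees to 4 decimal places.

bisector direction at 149.8517° = (-0.864728,0.502241)
center distance |VC| = r/sin(θ/2) = 1.374641/sin(27.9820°) = 2.929796
C = V + |VC|·bis = (25.5211,-10.3305)
T_A = V + ((C−V)·d_A)·d_A = V + 2.5873·d_A = (26.6885,-9.6047)
T_B = V + ((C−V)·d_B)·d_B = V + 2.5873·d_B = (25.4691,-11.7041)
sweep = 180° − θ = 124.0361°

center=(25.5211,-10.3305) T_A=(26.6885,-9.6047) T_B=(25.4691,-11.7041) sweep=124.0361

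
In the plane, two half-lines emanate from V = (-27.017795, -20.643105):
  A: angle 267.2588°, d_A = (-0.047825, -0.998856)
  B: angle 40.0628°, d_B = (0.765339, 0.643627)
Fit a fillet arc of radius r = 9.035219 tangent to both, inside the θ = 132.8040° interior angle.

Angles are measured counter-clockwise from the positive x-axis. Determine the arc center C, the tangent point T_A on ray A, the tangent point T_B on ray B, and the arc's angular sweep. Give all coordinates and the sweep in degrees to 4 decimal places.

center=(-18.1817,-25.0177) T_A=(-27.2066,-24.5856) T_B=(-23.9970,-18.1027) sweep=47.1960

bisector direction at 333.6608° = (0.896183,-0.443684)
center distance |VC| = r/sin(θ/2) = 9.035219/sin(66.4020°) = 9.859721
C = V + |VC|·bis = (-18.1817,-25.0177)
T_A = V + ((C−V)·d_A)·d_A = V + 3.9470·d_A = (-27.2066,-24.5856)
T_B = V + ((C−V)·d_B)·d_B = V + 3.9470·d_B = (-23.9970,-18.1027)
sweep = 180° − θ = 47.1960°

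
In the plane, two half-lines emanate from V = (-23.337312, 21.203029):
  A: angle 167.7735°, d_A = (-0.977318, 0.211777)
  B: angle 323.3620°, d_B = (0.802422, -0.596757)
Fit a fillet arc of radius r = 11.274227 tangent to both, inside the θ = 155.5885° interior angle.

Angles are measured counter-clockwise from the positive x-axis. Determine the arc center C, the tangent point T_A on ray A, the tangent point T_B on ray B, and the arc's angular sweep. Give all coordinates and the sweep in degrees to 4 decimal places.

center=(-28.1084,10.7010) T_A=(-25.7208,21.7195) T_B=(-21.3804,19.7477) sweep=24.4115

bisector direction at 245.5678° = (-0.413617,-0.910451)
center distance |VC| = r/sin(θ/2) = 11.274227/sin(77.7943°) = 11.534979
C = V + |VC|·bis = (-28.1084,10.7010)
T_A = V + ((C−V)·d_A)·d_A = V + 2.4388·d_A = (-25.7208,21.7195)
T_B = V + ((C−V)·d_B)·d_B = V + 2.4388·d_B = (-21.3804,19.7477)
sweep = 180° − θ = 24.4115°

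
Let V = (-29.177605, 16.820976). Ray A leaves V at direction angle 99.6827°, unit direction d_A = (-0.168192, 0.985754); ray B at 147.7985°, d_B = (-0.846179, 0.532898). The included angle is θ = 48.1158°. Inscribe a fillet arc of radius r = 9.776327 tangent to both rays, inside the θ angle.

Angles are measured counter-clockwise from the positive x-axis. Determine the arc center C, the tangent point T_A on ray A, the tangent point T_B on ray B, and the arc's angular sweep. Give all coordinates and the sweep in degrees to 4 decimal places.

center=(-42.4978,36.7631) T_A=(-32.8607,38.4074) T_B=(-47.7076,28.4906) sweep=131.8842

bisector direction at 123.7406° = (-0.555434,0.831561)
center distance |VC| = r/sin(θ/2) = 9.776327/sin(24.0579°) = 23.981593
C = V + |VC|·bis = (-42.4978,36.7631)
T_A = V + ((C−V)·d_A)·d_A = V + 21.8984·d_A = (-32.8607,38.4074)
T_B = V + ((C−V)·d_B)·d_B = V + 21.8984·d_B = (-47.7076,28.4906)
sweep = 180° − θ = 131.8842°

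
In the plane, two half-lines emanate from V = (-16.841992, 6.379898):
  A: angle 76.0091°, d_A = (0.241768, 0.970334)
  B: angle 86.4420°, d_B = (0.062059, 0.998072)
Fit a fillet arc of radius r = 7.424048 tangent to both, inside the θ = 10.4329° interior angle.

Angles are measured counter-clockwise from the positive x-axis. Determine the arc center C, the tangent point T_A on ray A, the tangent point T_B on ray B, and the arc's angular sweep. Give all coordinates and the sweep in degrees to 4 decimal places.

center=(-4.3858,87.0803) T_A=(2.8181,85.2854) T_B=(-11.7955,87.5410) sweep=169.5671

bisector direction at 81.2256° = (0.152545,0.988297)
center distance |VC| = r/sin(θ/2) = 7.424048/sin(5.2165°) = 81.656075
C = V + |VC|·bis = (-4.3858,87.0803)
T_A = V + ((C−V)·d_A)·d_A = V + 81.3179·d_A = (2.8181,85.2854)
T_B = V + ((C−V)·d_B)·d_B = V + 81.3179·d_B = (-11.7955,87.5410)
sweep = 180° − θ = 169.5671°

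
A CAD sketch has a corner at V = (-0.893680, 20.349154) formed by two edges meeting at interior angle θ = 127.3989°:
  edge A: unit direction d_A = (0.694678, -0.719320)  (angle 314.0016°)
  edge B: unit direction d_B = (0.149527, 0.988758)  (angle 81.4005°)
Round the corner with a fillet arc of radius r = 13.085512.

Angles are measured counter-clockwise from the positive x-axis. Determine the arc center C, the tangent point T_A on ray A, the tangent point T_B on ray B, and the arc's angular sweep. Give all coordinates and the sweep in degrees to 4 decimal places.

bisector direction at 17.7011° = (0.952656,0.304051)
center distance |VC| = r/sin(θ/2) = 13.085512/sin(63.6994°) = 14.596511
C = V + |VC|·bis = (13.0118,24.7872)
T_A = V + ((C−V)·d_A)·d_A = V + 6.4674·d_A = (3.5991,15.6970)
T_B = V + ((C−V)·d_B)·d_B = V + 6.4674·d_B = (0.0734,26.7439)
sweep = 180° − θ = 52.6011°

center=(13.0118,24.7872) T_A=(3.5991,15.6970) T_B=(0.0734,26.7439) sweep=52.6011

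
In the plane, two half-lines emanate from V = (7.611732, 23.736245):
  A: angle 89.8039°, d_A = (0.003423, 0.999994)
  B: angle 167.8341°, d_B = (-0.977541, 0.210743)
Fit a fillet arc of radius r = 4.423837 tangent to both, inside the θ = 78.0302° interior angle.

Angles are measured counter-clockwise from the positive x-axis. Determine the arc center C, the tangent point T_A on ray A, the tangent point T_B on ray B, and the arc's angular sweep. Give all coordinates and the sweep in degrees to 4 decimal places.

bisector direction at 128.8190° = (-0.626862,0.779130)
center distance |VC| = r/sin(θ/2) = 4.423837/sin(39.0151°) = 7.027260
C = V + |VC|·bis = (3.2066,29.2114)
T_A = V + ((C−V)·d_A)·d_A = V + 5.4600·d_A = (7.6304,29.1963)
T_B = V + ((C−V)·d_B)·d_B = V + 5.4600·d_B = (2.2743,24.8869)
sweep = 180° − θ = 101.9698°

center=(3.2066,29.2114) T_A=(7.6304,29.1963) T_B=(2.2743,24.8869) sweep=101.9698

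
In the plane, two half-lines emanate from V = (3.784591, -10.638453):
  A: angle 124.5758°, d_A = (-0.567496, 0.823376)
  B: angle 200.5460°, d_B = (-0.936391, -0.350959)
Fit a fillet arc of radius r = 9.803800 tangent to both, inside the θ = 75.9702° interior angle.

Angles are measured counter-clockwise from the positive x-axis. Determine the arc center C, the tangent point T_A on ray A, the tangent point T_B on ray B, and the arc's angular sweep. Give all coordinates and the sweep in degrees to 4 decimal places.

bisector direction at 162.5609° = (-0.954036,0.299692)
center distance |VC| = r/sin(θ/2) = 9.803800/sin(37.9851°) = 15.929314
C = V + |VC|·bis = (-11.4125,-5.8646)
T_A = V + ((C−V)·d_A)·d_A = V + 12.5550·d_A = (-3.3403,-0.3009)
T_B = V + ((C−V)·d_B)·d_B = V + 12.5550·d_B = (-7.9718,-15.0448)
sweep = 180° − θ = 104.0298°

center=(-11.4125,-5.8646) T_A=(-3.3403,-0.3009) T_B=(-7.9718,-15.0448) sweep=104.0298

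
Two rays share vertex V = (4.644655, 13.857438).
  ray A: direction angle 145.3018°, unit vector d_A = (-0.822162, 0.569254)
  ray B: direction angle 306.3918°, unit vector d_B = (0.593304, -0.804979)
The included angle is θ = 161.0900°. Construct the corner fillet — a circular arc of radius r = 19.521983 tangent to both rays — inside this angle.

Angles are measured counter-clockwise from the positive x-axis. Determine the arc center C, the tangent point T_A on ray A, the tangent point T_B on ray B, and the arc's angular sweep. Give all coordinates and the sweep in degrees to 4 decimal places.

bisector direction at 225.8468° = (-0.696579,-0.717480)
center distance |VC| = r/sin(θ/2) = 19.521983/sin(80.5450°) = 19.790843
C = V + |VC|·bis = (-9.1412,-0.3421)
T_A = V + ((C−V)·d_A)·d_A = V + 3.2511·d_A = (1.9717,15.7081)
T_B = V + ((C−V)·d_B)·d_B = V + 3.2511·d_B = (6.5735,11.2404)
sweep = 180° − θ = 18.9100°

center=(-9.1412,-0.3421) T_A=(1.9717,15.7081) T_B=(6.5735,11.2404) sweep=18.9100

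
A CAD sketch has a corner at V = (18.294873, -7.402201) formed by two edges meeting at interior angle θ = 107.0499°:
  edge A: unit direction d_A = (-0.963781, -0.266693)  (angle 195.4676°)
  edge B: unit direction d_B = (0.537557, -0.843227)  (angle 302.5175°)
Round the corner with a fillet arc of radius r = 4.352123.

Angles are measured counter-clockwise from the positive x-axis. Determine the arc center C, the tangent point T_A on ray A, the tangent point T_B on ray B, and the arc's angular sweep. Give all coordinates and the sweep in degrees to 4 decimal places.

center=(16.3546,-12.4548) T_A=(15.1939,-8.2603) T_B=(20.0244,-10.1153) sweep=72.9501

bisector direction at 248.9925° = (-0.358489,-0.933534)
center distance |VC| = r/sin(θ/2) = 4.352123/sin(53.5249°) = 5.412309
C = V + |VC|·bis = (16.3546,-12.4548)
T_A = V + ((C−V)·d_A)·d_A = V + 3.2175·d_A = (15.1939,-8.2603)
T_B = V + ((C−V)·d_B)·d_B = V + 3.2175·d_B = (20.0244,-10.1153)
sweep = 180° − θ = 72.9501°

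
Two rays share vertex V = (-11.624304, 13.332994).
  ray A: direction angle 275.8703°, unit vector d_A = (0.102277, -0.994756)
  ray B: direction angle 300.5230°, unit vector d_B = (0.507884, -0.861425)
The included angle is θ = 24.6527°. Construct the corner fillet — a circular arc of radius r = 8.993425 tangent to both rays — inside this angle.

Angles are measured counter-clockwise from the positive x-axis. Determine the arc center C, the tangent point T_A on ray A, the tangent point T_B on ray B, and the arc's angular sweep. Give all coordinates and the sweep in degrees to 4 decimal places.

bisector direction at 288.1967° = (0.312279,-0.949990)
center distance |VC| = r/sin(θ/2) = 8.993425/sin(12.3263°) = 42.127776
C = V + |VC|·bis = (1.5313,-26.6880)
T_A = V + ((C−V)·d_A)·d_A = V + 41.1566·d_A = (-7.4149,-27.6078)
T_B = V + ((C−V)·d_B)·d_B = V + 41.1566·d_B = (9.2785,-22.1204)
sweep = 180° − θ = 155.3473°

center=(1.5313,-26.6880) T_A=(-7.4149,-27.6078) T_B=(9.2785,-22.1204) sweep=155.3473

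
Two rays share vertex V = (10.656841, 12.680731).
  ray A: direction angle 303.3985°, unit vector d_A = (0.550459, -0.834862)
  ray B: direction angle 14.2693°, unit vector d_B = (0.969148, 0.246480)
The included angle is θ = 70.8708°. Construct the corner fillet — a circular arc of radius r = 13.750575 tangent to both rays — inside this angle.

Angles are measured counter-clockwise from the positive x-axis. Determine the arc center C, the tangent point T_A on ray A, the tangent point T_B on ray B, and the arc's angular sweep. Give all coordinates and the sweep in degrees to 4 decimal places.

center=(32.7735,4.1173) T_A=(21.2937,-3.4518) T_B=(29.3843,17.4436) sweep=109.1292

bisector direction at 338.8339° = (0.932538,-0.361073)
center distance |VC| = r/sin(θ/2) = 13.750575/sin(35.4354°) = 23.716692
C = V + |VC|·bis = (32.7735,4.1173)
T_A = V + ((C−V)·d_A)·d_A = V + 19.3236·d_A = (21.2937,-3.4518)
T_B = V + ((C−V)·d_B)·d_B = V + 19.3236·d_B = (29.3843,17.4436)
sweep = 180° − θ = 109.1292°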